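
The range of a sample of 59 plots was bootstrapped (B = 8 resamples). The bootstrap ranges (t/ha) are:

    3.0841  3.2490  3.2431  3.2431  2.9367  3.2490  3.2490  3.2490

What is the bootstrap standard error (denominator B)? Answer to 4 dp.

SE* = 0.1089

Bootstrap SE is the standard deviation of the 8 replicate ranges.
Mean of replicates: (3.0841 + 3.2490 + 3.2431 + 3.2431 + 2.9367 + 3.2490 + 3.2490 + 3.2490) / 8 = 25.50300 / 8 = 3.18788
Sum of squared deviations: (−0.10378)² + (+0.06113)² + (+0.05523)² + (+0.05523)² + (−0.25117)² + (+0.06113)² + (+0.06113)² + (+0.06113)² = 0.09490
Variance = 0.09490 / 8 = 0.01186
SE* = √0.01186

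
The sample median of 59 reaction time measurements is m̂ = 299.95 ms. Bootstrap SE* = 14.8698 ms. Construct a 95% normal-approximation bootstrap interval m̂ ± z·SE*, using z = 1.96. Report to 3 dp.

Margin = 1.96 × 14.8698 = 29.1448
Interval: 299.95 ± 29.1448

(270.805, 329.095)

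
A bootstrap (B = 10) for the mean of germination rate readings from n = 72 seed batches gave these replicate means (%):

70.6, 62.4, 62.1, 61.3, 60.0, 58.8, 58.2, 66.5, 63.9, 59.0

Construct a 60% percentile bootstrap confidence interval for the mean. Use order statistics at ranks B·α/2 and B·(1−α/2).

(58.8, 63.9)

Sorted replicates: 58.2, 58.8, 59.0, 60.0, 61.3, 62.1, 62.4, 63.9, 66.5, 70.6
α = 0.40; lower rank = 10 × 0.200 = 2; upper rank = 10 × 0.800 = 8.
The 2nd smallest replicate is 58.8; the 8th is 63.9.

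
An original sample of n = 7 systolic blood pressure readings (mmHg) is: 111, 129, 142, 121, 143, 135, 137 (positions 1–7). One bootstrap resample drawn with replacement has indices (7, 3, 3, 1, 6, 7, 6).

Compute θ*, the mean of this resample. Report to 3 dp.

θ* = 134.143

Resample values: 137, 142, 142, 111, 135, 137, 135.
Mean = (137 + 142 + 142 + 111 + 135 + 137 + 135) / 7 = 939.0 / 7 = 134.143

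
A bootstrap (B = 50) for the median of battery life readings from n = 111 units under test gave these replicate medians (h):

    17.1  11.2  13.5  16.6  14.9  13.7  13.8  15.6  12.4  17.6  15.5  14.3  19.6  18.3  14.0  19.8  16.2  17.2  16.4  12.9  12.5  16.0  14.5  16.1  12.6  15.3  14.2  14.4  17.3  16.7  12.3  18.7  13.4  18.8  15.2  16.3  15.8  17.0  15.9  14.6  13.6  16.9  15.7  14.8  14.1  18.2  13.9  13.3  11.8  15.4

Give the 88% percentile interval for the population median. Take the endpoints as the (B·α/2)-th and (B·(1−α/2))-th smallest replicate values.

Sorted replicates: 11.2, 11.8, 12.3, 12.4, 12.5, 12.6, 12.9, 13.3, 13.4, 13.5, 13.6, 13.7, 13.8, 13.9, 14.0, 14.1, 14.2, 14.3, 14.4, 14.5, 14.6, 14.8, 14.9, 15.2, 15.3, 15.4, 15.5, 15.6, 15.7, 15.8, 15.9, 16.0, 16.1, 16.2, 16.3, 16.4, 16.6, 16.7, 16.9, 17.0, 17.1, 17.2, 17.3, 17.6, 18.2, 18.3, 18.7, 18.8, 19.6, 19.8
α = 0.12; lower rank = 50 × 0.060 = 3; upper rank = 50 × 0.940 = 47.
The 3rd smallest replicate is 12.3; the 47th is 18.7.

(12.3, 18.7)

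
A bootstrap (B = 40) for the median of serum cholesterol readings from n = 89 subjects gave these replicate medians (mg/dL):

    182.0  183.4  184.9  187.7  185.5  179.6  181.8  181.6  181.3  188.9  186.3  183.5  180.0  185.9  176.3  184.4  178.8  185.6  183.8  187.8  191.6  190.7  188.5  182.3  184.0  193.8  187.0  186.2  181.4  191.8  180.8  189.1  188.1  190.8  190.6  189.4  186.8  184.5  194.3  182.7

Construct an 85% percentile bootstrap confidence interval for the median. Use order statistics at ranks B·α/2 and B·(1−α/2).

(179.6, 191.6)

Sorted replicates: 176.3, 178.8, 179.6, 180.0, 180.8, 181.3, 181.4, 181.6, 181.8, 182.0, 182.3, 182.7, 183.4, 183.5, 183.8, 184.0, 184.4, 184.5, 184.9, 185.5, 185.6, 185.9, 186.2, 186.3, 186.8, 187.0, 187.7, 187.8, 188.1, 188.5, 188.9, 189.1, 189.4, 190.6, 190.7, 190.8, 191.6, 191.8, 193.8, 194.3
α = 0.15; lower rank = 40 × 0.075 = 3; upper rank = 40 × 0.925 = 37.
The 3rd smallest replicate is 179.6; the 37th is 191.6.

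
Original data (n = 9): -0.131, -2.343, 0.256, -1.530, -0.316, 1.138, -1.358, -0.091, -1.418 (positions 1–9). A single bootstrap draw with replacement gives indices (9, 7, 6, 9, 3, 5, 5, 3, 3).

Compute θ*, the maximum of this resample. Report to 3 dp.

θ* = 1.138

Resample values: -1.418, -1.358, 1.138, -1.418, 0.256, -0.316, -0.316, 0.256, 0.256.
Maximum = 1.138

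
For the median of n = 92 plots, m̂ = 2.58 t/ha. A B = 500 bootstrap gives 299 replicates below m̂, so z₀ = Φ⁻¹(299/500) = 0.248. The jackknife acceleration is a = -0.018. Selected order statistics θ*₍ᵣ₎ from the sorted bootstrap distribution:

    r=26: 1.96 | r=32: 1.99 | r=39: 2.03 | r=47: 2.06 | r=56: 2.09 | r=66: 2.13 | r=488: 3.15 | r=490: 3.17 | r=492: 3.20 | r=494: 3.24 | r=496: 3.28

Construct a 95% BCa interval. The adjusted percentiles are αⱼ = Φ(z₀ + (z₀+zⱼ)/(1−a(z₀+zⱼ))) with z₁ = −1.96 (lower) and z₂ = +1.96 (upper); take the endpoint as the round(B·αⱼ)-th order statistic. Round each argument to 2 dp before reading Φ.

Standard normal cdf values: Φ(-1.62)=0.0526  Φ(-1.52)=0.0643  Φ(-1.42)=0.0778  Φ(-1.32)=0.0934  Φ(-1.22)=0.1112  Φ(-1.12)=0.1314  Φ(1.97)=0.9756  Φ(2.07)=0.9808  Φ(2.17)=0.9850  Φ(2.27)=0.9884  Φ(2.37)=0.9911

(1.99, 3.28)

Lower: z₀ + z₁ = 0.248 + (-1.960) = -1.712; 1 − a(z₀+z₁) = 1 − (-0.018)(-1.712) = 0.9692; argument = 0.248 + (-1.712)/0.9692 = -1.5184 → -1.52.
α₁ = Φ(-1.52) = 0.0643; rank = round(500 × 0.0643) = 32; θ*₍32₎ = 1.99.
Upper: z₀ + z₂ = 2.208; 1 − a(z₀+z₂) = 1.0397; argument = 2.3716 → 2.37; α₂ = 0.9911; rank = 496; θ*₍496₎ = 3.28.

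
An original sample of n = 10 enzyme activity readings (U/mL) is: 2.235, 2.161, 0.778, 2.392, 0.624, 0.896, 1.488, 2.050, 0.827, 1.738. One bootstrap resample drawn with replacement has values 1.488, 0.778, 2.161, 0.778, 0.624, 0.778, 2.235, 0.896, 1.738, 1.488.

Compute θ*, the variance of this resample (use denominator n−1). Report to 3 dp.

θ* = 0.368

Mean = 1.2964; sum of squared deviations = 3.3156
s² = 3.3156 / 9 = 0.3684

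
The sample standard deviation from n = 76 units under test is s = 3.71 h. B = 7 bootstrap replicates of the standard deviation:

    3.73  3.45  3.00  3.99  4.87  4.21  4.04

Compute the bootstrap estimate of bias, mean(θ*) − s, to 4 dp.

bias = +0.1886

mean(θ*) = (3.73 + 3.45 + 3.00 + 3.99 + 4.87 + 4.21 + 4.04) / 7 = 3.89857
bias = 3.89857 − 3.71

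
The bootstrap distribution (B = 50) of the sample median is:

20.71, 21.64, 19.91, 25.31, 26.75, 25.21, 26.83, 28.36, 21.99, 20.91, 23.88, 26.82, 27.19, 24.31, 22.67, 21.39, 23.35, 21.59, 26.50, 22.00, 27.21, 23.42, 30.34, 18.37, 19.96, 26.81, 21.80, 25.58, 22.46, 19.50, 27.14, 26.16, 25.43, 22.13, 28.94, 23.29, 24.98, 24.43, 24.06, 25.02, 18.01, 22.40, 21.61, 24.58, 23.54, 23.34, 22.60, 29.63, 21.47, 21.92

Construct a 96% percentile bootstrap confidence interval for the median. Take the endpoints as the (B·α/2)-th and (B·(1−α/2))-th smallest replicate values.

(18.01, 29.63)

Sorted replicates: 18.01, 18.37, 19.50, 19.91, 19.96, 20.71, 20.91, 21.39, 21.47, 21.59, 21.61, 21.64, 21.80, 21.92, 21.99, 22.00, 22.13, 22.40, 22.46, 22.60, 22.67, 23.29, 23.34, 23.35, 23.42, 23.54, 23.88, 24.06, 24.31, 24.43, 24.58, 24.98, 25.02, 25.21, 25.31, 25.43, 25.58, 26.16, 26.50, 26.75, 26.81, 26.82, 26.83, 27.14, 27.19, 27.21, 28.36, 28.94, 29.63, 30.34
α = 0.04; lower rank = 50 × 0.020 = 1; upper rank = 50 × 0.980 = 49.
The 1st smallest replicate is 18.01; the 49th is 29.63.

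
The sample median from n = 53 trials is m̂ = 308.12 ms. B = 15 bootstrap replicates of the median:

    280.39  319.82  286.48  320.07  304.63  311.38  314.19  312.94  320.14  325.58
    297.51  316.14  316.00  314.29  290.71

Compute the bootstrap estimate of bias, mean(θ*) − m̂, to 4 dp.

bias = +0.5647

mean(θ*) = (280.39 + 319.82 + 286.48 + 320.07 + 304.63 + 311.38 + 314.19 + 312.94 + 320.14 + 325.58 + 297.51 + 316.14 + 316.00 + 314.29 + 290.71) / 15 = 308.68467
bias = 308.68467 − 308.12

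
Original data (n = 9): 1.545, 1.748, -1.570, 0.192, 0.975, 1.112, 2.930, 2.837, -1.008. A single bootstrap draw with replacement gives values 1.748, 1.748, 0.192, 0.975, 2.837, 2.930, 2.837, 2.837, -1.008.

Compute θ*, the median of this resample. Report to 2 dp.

Sorted: -1.008, 0.192, 0.975, 1.748, 1.748, 2.837, 2.837, 2.837, 2.930
Median = middle value = 1.75

θ* = 1.75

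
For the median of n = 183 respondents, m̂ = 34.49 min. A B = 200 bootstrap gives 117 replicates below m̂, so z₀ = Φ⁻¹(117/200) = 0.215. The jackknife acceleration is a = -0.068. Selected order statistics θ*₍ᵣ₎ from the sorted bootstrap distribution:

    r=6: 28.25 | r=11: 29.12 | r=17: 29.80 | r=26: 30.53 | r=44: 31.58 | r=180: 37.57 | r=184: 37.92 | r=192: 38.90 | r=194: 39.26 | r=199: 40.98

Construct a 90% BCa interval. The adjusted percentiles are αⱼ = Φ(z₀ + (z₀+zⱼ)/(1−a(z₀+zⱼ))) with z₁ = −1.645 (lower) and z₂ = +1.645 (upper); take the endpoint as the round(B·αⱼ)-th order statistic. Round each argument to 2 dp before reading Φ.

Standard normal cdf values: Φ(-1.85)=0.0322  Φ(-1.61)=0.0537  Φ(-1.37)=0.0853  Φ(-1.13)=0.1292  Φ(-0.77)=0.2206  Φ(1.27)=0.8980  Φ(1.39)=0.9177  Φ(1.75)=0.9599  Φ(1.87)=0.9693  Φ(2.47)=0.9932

Lower: z₀ + z₁ = 0.215 + (-1.645) = -1.430; 1 − a(z₀+z₁) = 1 − (-0.068)(-1.430) = 0.9028; argument = 0.215 + (-1.430)/0.9028 = -1.3690 → -1.37.
α₁ = Φ(-1.37) = 0.0853; rank = round(200 × 0.0853) = 17; θ*₍17₎ = 29.80.
Upper: z₀ + z₂ = 1.860; 1 − a(z₀+z₂) = 1.1265; argument = 1.8662 → 1.87; α₂ = 0.9693; rank = 194; θ*₍194₎ = 39.26.

(29.80, 39.26)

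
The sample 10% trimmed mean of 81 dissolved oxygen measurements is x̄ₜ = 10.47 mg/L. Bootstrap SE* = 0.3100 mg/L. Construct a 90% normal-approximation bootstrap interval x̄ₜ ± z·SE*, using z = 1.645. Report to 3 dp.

Margin = 1.645 × 0.3100 = 0.5100
Interval: 10.47 ± 0.5100

(9.960, 10.980)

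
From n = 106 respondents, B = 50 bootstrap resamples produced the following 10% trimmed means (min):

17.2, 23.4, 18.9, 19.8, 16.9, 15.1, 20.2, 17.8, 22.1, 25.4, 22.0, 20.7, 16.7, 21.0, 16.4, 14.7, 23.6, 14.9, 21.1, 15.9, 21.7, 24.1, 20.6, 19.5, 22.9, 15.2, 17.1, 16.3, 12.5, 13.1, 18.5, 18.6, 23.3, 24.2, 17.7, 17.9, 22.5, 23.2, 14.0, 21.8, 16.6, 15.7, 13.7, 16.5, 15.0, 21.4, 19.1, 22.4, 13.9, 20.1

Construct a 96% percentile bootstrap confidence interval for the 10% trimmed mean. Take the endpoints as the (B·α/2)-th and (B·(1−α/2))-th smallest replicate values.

(12.5, 24.2)

Sorted replicates: 12.5, 13.1, 13.7, 13.9, 14.0, 14.7, 14.9, 15.0, 15.1, 15.2, 15.7, 15.9, 16.3, 16.4, 16.5, 16.6, 16.7, 16.9, 17.1, 17.2, 17.7, 17.8, 17.9, 18.5, 18.6, 18.9, 19.1, 19.5, 19.8, 20.1, 20.2, 20.6, 20.7, 21.0, 21.1, 21.4, 21.7, 21.8, 22.0, 22.1, 22.4, 22.5, 22.9, 23.2, 23.3, 23.4, 23.6, 24.1, 24.2, 25.4
α = 0.04; lower rank = 50 × 0.020 = 1; upper rank = 50 × 0.980 = 49.
The 1st smallest replicate is 12.5; the 49th is 24.2.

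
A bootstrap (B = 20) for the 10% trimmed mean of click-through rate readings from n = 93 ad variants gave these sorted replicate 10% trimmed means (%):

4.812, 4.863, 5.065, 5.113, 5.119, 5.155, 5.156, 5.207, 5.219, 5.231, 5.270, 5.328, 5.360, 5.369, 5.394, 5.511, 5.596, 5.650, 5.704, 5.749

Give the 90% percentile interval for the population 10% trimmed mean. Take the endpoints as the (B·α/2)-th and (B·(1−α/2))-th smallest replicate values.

α = 0.10; lower rank = 20 × 0.050 = 1; upper rank = 20 × 0.950 = 19.
The 1st smallest replicate is 4.812; the 19th is 5.704.

(4.812, 5.704)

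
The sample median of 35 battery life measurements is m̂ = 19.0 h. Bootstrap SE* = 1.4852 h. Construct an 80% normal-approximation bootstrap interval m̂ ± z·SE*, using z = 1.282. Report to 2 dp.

(17.10, 20.90)

Margin = 1.282 × 1.4852 = 1.904
Interval: 19.0 ± 1.904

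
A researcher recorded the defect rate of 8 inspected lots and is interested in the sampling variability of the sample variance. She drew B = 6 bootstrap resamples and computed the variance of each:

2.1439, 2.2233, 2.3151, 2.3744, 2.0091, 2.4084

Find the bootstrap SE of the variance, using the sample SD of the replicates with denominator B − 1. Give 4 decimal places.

SE* = 0.1515

Bootstrap SE is the standard deviation of the 6 replicate variances.
Mean of replicates: (2.1439 + 2.2233 + 2.3151 + 2.3744 + 2.0091 + 2.4084) / 6 = 13.47420 / 6 = 2.24570
Sum of squared deviations: (−0.10180)² + (−0.02240)² + (+0.06940)² + (+0.12870)² + (−0.23660)² + (+0.16270)² = 0.11470
Variance = 0.11470 / 5 = 0.02294
SE* = √0.02294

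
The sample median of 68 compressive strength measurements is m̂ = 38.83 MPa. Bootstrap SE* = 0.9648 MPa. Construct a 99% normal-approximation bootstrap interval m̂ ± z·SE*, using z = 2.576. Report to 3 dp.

(36.345, 41.315)

Margin = 2.576 × 0.9648 = 2.4853
Interval: 38.83 ± 2.4853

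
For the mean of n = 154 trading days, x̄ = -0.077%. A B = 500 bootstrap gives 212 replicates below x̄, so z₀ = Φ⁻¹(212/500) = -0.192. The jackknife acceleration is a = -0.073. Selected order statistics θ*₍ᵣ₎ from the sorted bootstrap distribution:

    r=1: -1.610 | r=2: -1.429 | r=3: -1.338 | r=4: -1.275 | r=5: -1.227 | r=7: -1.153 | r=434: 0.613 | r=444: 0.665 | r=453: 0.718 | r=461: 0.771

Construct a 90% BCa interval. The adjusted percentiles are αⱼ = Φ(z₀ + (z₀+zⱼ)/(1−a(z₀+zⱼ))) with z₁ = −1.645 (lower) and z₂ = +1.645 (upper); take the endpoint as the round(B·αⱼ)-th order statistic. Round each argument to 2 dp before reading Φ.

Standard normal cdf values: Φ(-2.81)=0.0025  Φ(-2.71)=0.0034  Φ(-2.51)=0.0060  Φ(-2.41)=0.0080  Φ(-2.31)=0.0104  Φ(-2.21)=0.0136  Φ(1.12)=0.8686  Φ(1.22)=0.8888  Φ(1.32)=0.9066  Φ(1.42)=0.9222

(-1.227, 0.613)

Lower: z₀ + z₁ = -0.192 + (-1.645) = -1.837; 1 − a(z₀+z₁) = 1 − (-0.073)(-1.837) = 0.8659; argument = -0.192 + (-1.837)/0.8659 = -2.3135 → -2.31.
α₁ = Φ(-2.31) = 0.0104; rank = round(500 × 0.0104) = 5; θ*₍5₎ = -1.227.
Upper: z₀ + z₂ = 1.453; 1 − a(z₀+z₂) = 1.1061; argument = 1.1217 → 1.12; α₂ = 0.8686; rank = 434; θ*₍434₎ = 0.613.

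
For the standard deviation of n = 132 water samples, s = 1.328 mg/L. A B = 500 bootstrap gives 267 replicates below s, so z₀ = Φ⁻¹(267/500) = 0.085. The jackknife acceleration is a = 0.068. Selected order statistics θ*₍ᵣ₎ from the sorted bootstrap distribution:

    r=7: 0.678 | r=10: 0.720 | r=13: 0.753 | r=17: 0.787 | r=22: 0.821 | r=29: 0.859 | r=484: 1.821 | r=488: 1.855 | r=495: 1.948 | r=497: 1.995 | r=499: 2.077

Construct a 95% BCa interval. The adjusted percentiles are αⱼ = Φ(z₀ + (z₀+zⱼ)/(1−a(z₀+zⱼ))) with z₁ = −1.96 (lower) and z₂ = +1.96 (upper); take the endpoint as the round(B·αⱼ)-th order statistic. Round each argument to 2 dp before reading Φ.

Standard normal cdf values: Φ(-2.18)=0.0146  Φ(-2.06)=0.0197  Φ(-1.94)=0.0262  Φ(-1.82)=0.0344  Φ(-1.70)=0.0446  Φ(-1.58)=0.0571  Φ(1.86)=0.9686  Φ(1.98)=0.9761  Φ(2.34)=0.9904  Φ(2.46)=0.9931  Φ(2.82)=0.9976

(0.859, 1.995)

Lower: z₀ + z₁ = 0.085 + (-1.960) = -1.875; 1 − a(z₀+z₁) = 1 − (0.068)(-1.875) = 1.1275; argument = 0.085 + (-1.875)/1.1275 = -1.5780 → -1.58.
α₁ = Φ(-1.58) = 0.0571; rank = round(500 × 0.0571) = 29; θ*₍29₎ = 0.859.
Upper: z₀ + z₂ = 2.045; 1 − a(z₀+z₂) = 0.8609; argument = 2.4603 → 2.46; α₂ = 0.9931; rank = 497; θ*₍497₎ = 1.995.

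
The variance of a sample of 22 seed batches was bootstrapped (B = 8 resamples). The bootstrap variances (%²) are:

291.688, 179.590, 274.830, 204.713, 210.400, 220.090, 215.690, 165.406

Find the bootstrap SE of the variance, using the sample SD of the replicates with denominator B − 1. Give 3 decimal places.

Bootstrap SE is the standard deviation of the 8 replicate variances.
Mean of replicates: (291.688 + 179.590 + 274.830 + 204.713 + 210.400 + 220.090 + 215.690 + 165.406) / 8 = 1762.4070 / 8 = 220.3009
Sum of squared deviations: (+71.3871)² + (−40.7109)² + (+54.5291)² + (−15.5879)² + (−9.9009)² + (−0.2109)² + (−4.6109)² + (−54.8949)² = 13102.6835
Variance = 13102.6835 / 7 = 1871.8119
SE* = √1871.8119

SE* = 43.264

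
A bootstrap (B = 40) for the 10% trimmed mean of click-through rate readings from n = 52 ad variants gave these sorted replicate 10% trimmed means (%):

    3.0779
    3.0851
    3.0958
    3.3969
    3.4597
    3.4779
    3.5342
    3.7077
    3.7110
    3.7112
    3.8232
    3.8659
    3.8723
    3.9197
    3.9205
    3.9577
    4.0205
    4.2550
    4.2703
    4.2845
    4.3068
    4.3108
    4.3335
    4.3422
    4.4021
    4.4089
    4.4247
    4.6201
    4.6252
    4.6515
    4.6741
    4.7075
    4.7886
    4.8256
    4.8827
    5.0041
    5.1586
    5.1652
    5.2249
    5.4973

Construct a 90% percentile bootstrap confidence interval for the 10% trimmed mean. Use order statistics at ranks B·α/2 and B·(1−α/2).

(3.0851, 5.1652)

α = 0.10; lower rank = 40 × 0.050 = 2; upper rank = 40 × 0.950 = 38.
The 2nd smallest replicate is 3.0851; the 38th is 5.1652.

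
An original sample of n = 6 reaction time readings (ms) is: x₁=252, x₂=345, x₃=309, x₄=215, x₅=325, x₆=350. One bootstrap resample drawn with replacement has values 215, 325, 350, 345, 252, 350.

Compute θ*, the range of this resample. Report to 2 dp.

Range = 350 − 215 = 135.00

θ* = 135.00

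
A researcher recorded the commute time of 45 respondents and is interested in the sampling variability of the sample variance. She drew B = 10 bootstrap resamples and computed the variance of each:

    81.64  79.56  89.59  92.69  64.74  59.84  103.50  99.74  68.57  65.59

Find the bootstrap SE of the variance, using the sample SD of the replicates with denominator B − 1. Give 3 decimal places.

Bootstrap SE is the standard deviation of the 10 replicate variances.
Mean of replicates: (81.64 + 79.56 + 89.59 + 92.69 + 64.74 + 59.84 + 103.50 + 99.74 + 68.57 + 65.59) / 10 = 805.4600 / 10 = 80.5460
Sum of squared deviations: (+1.0940)² + (−0.9860)² + (+9.0440)² + (+12.1440)² + (−15.8060)² + (−20.7060)² + (+22.9540)² + (+19.1940)² + (−11.9760)² + (−14.9560)² = 2172.4100
Variance = 2172.4100 / 9 = 241.3789
SE* = √241.3789

SE* = 15.536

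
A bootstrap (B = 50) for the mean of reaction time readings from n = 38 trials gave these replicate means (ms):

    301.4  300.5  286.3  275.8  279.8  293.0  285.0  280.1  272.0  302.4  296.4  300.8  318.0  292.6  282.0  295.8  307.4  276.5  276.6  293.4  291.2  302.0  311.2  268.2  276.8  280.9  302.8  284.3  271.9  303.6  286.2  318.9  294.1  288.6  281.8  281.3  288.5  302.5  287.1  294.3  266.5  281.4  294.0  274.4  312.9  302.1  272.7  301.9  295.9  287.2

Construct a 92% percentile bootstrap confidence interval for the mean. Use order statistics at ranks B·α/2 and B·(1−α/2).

(268.2, 312.9)

Sorted replicates: 266.5, 268.2, 271.9, 272.0, 272.7, 274.4, 275.8, 276.5, 276.6, 276.8, 279.8, 280.1, 280.9, 281.3, 281.4, 281.8, 282.0, 284.3, 285.0, 286.2, 286.3, 287.1, 287.2, 288.5, 288.6, 291.2, 292.6, 293.0, 293.4, 294.0, 294.1, 294.3, 295.8, 295.9, 296.4, 300.5, 300.8, 301.4, 301.9, 302.0, 302.1, 302.4, 302.5, 302.8, 303.6, 307.4, 311.2, 312.9, 318.0, 318.9
α = 0.08; lower rank = 50 × 0.040 = 2; upper rank = 50 × 0.960 = 48.
The 2nd smallest replicate is 268.2; the 48th is 312.9.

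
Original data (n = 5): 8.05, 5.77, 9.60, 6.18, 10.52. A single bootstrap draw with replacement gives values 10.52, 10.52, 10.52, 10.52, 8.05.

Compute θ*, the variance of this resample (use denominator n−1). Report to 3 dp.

θ* = 1.220

Mean = 10.0260; sum of squared deviations = 4.8807
s² = 4.8807 / 4 = 1.2202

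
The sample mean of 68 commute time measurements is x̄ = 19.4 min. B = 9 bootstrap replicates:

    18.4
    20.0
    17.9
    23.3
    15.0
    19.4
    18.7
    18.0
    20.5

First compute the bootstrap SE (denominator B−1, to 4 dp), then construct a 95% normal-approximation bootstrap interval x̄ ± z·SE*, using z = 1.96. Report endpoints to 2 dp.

(14.99, 23.81)

Mean of replicates = 19.0222; sum of squared deviations = 40.5556; SE* = √(40.5556/8) = 2.2515
Margin = 1.96 × 2.2515 = 4.413
Interval: 19.4 ± 4.413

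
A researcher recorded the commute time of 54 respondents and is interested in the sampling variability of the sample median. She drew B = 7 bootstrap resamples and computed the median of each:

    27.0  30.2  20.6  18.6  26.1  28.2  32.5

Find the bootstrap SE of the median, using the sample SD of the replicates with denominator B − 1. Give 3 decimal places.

Bootstrap SE is the standard deviation of the 7 replicate medians.
Mean of replicates: (27.0 + 30.2 + 20.6 + 18.6 + 26.1 + 28.2 + 32.5) / 7 = 183.2000 / 7 = 26.1714
Sum of squared deviations: (+0.8286)² + (+4.0286)² + (−5.5714)² + (−7.5714)² + (−0.0714)² + (+2.0286)² + (+6.3286)² = 149.4543
Variance = 149.4543 / 6 = 24.9090
SE* = √24.9090

SE* = 4.991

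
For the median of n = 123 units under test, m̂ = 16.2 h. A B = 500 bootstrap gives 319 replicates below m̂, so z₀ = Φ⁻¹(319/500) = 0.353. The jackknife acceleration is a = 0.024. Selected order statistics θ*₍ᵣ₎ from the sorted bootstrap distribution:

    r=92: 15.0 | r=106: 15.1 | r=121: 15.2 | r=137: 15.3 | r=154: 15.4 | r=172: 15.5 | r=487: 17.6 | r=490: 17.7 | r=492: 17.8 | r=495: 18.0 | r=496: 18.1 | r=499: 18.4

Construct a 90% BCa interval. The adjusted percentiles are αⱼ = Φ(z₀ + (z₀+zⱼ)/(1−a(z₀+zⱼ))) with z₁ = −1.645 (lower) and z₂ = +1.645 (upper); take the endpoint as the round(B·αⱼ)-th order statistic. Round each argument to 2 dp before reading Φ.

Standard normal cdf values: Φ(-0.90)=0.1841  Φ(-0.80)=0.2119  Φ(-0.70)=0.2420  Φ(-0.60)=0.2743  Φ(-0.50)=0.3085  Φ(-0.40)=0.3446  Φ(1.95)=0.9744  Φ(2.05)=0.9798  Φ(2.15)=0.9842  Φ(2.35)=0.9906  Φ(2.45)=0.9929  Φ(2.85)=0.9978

Lower: z₀ + z₁ = 0.353 + (-1.645) = -1.292; 1 − a(z₀+z₁) = 1 − (0.024)(-1.292) = 1.0310; argument = 0.353 + (-1.292)/1.0310 = -0.9001 → -0.90.
α₁ = Φ(-0.90) = 0.1841; rank = round(500 × 0.1841) = 92; θ*₍92₎ = 15.0.
Upper: z₀ + z₂ = 1.998; 1 − a(z₀+z₂) = 0.9520; argument = 2.4516 → 2.45; α₂ = 0.9929; rank = 496; θ*₍496₎ = 18.1.

(15.0, 18.1)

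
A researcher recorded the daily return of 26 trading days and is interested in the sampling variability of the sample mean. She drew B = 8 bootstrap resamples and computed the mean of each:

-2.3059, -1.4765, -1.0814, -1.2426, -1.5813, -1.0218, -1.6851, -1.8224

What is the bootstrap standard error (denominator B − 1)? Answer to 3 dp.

Bootstrap SE is the standard deviation of the 8 replicate means.
Mean of replicates: ((-2.3059) + (-1.4765) + (-1.0814) + (-1.2426) + (-1.5813) + (-1.0218) + (-1.6851) + (-1.8224)) / 8 = -12.21700 / 8 = -1.52712
Sum of squared deviations: (−0.77877)² + (+0.05062)² + (+0.44572)² + (+0.28452)² + (−0.05418)² + (+0.50532)² + (−0.15798)² + (−0.29528)² = 1.25911
Variance = 1.25911 / 7 = 0.17987
SE* = √0.17987

SE* = 0.424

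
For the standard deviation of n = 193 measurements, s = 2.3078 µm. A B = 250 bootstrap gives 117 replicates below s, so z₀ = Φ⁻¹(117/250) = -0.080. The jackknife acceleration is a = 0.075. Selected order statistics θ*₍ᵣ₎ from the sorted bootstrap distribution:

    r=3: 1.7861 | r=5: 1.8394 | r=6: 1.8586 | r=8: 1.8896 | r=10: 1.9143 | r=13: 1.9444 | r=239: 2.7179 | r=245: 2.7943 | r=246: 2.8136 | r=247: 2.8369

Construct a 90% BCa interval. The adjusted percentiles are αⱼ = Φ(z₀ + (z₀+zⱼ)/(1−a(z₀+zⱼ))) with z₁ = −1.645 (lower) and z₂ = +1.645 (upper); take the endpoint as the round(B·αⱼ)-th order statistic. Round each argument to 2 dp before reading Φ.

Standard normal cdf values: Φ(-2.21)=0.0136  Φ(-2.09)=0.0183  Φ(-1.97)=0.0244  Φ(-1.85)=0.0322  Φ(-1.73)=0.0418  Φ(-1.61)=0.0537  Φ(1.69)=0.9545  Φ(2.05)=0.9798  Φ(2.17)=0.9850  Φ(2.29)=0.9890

(1.9444, 2.7179)

Lower: z₀ + z₁ = -0.080 + (-1.645) = -1.725; 1 − a(z₀+z₁) = 1 − (0.075)(-1.725) = 1.1294; argument = -0.080 + (-1.725)/1.1294 = -1.6074 → -1.61.
α₁ = Φ(-1.61) = 0.0537; rank = round(250 × 0.0537) = 13; θ*₍13₎ = 1.9444.
Upper: z₀ + z₂ = 1.565; 1 − a(z₀+z₂) = 0.8826; argument = 1.6931 → 1.69; α₂ = 0.9545; rank = 239; θ*₍239₎ = 2.7179.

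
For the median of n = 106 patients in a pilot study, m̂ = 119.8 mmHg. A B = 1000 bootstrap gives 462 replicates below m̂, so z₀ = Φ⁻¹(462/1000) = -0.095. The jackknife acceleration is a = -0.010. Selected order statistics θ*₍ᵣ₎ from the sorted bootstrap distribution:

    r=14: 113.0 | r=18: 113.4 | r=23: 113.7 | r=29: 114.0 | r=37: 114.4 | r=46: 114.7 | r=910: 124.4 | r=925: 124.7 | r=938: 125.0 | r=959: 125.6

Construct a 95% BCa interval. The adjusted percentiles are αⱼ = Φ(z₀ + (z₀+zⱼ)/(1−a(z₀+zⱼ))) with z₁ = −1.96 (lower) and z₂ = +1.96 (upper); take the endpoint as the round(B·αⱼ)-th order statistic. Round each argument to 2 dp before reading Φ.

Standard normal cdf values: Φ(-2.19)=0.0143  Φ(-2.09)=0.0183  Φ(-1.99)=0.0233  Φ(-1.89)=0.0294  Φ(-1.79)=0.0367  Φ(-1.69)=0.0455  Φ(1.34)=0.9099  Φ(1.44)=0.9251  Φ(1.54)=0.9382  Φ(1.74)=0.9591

Lower: z₀ + z₁ = -0.095 + (-1.960) = -2.055; 1 − a(z₀+z₁) = 1 − (-0.010)(-2.055) = 0.9795; argument = -0.095 + (-2.055)/0.9795 = -2.1931 → -2.19.
α₁ = Φ(-2.19) = 0.0143; rank = round(1000 × 0.0143) = 14; θ*₍14₎ = 113.0.
Upper: z₀ + z₂ = 1.865; 1 − a(z₀+z₂) = 1.0187; argument = 1.7359 → 1.74; α₂ = 0.9591; rank = 959; θ*₍959₎ = 125.6.

(113.0, 125.6)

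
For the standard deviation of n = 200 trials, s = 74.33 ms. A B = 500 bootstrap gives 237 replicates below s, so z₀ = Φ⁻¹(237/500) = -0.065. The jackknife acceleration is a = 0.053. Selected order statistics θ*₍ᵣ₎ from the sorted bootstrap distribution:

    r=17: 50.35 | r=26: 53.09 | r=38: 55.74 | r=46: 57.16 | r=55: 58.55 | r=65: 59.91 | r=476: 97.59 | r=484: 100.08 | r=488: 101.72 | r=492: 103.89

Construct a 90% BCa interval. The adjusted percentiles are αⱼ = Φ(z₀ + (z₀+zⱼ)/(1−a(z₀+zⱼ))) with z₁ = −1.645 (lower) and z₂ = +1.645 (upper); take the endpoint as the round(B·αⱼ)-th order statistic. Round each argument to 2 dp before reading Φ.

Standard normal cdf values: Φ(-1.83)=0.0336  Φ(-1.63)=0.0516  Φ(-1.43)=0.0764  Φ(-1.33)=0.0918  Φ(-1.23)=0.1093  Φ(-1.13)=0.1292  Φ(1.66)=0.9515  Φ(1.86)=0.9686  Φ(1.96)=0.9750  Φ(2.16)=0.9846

Lower: z₀ + z₁ = -0.065 + (-1.645) = -1.710; 1 − a(z₀+z₁) = 1 − (0.053)(-1.710) = 1.0906; argument = -0.065 + (-1.710)/1.0906 = -1.6329 → -1.63.
α₁ = Φ(-1.63) = 0.0516; rank = round(500 × 0.0516) = 26; θ*₍26₎ = 53.09.
Upper: z₀ + z₂ = 1.580; 1 − a(z₀+z₂) = 0.9163; argument = 1.6594 → 1.66; α₂ = 0.9515; rank = 476; θ*₍476₎ = 97.59.

(53.09, 97.59)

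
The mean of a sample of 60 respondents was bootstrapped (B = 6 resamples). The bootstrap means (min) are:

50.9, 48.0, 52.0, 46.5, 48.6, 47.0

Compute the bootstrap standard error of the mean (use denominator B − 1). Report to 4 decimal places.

Bootstrap SE is the standard deviation of the 6 replicate means.
Mean of replicates: (50.9 + 48.0 + 52.0 + 46.5 + 48.6 + 47.0) / 6 = 293.00000 / 6 = 48.83333
Sum of squared deviations: (+2.06667)² + (−0.83333)² + (+3.16667)² + (−2.33333)² + (−0.23333)² + (−1.83333)² = 23.85333
Variance = 23.85333 / 5 = 4.77067
SE* = √4.77067

SE* = 2.1842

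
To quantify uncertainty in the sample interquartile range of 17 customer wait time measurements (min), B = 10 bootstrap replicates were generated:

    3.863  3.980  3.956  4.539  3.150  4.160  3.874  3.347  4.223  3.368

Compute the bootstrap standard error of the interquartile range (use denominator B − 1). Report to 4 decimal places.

Bootstrap SE is the standard deviation of the 10 replicate interquartile ranges.
Mean of replicates: (3.863 + 3.980 + 3.956 + 4.539 + 3.150 + 4.160 + 3.874 + 3.347 + 4.223 + 3.368) / 10 = 38.46000 / 10 = 3.84600
Sum of squared deviations: (+0.01700)² + (+0.13400)² + (+0.11000)² + (+0.69300)² + (−0.69600)² + (+0.31400)² + (+0.02800)² + (−0.49900)² + (+0.37700)² + (−0.47800)² = 1.71400
Variance = 1.71400 / 9 = 0.19044
SE* = √0.19044

SE* = 0.4364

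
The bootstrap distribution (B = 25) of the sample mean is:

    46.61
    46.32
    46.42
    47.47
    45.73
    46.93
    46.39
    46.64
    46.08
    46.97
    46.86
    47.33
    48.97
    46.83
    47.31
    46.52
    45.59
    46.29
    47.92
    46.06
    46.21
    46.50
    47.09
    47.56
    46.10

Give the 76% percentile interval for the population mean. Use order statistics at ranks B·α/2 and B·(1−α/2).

Sorted replicates: 45.59, 45.73, 46.06, 46.08, 46.10, 46.21, 46.29, 46.32, 46.39, 46.42, 46.50, 46.52, 46.61, 46.64, 46.83, 46.86, 46.93, 46.97, 47.09, 47.31, 47.33, 47.47, 47.56, 47.92, 48.97
α = 0.24; lower rank = 25 × 0.120 = 3; upper rank = 25 × 0.880 = 22.
The 3rd smallest replicate is 46.06; the 22nd is 47.47.

(46.06, 47.47)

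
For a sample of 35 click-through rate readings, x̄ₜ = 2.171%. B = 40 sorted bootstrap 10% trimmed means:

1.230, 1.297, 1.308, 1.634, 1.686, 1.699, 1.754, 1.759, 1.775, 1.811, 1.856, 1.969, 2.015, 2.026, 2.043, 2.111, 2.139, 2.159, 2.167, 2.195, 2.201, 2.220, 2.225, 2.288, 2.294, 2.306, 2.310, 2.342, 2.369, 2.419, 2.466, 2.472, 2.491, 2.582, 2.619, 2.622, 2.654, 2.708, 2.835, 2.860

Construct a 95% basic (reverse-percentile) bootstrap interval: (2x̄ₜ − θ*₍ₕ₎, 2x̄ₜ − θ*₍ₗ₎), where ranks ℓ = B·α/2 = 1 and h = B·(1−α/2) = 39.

Percentile endpoints at ranks 1 and 39: θ*₍1₎ = 1.230, θ*₍39₎ = 2.835.
Basic interval reflects these around x̄ₜ:
  lower = 2 × 2.171 − 2.835 = 1.507
  upper = 2 × 2.171 − 1.230 = 3.112

(1.507, 3.112)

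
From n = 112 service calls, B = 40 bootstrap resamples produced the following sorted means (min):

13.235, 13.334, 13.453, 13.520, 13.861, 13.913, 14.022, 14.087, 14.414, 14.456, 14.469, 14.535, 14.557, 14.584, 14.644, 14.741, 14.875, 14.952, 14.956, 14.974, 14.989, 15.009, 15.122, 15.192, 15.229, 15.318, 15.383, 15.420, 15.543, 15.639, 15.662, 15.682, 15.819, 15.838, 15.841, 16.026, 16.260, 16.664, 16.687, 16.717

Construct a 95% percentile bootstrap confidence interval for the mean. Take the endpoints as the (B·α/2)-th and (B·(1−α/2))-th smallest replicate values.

α = 0.05; lower rank = 40 × 0.025 = 1; upper rank = 40 × 0.975 = 39.
The 1st smallest replicate is 13.235; the 39th is 16.687.

(13.235, 16.687)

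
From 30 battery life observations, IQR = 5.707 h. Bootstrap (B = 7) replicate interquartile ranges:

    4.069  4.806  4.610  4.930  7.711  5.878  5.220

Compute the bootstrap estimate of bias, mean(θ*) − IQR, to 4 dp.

mean(θ*) = (4.069 + 4.806 + 4.610 + 4.930 + 7.711 + 5.878 + 5.220) / 7 = 5.31771
bias = 5.31771 − 5.707

bias = −0.3893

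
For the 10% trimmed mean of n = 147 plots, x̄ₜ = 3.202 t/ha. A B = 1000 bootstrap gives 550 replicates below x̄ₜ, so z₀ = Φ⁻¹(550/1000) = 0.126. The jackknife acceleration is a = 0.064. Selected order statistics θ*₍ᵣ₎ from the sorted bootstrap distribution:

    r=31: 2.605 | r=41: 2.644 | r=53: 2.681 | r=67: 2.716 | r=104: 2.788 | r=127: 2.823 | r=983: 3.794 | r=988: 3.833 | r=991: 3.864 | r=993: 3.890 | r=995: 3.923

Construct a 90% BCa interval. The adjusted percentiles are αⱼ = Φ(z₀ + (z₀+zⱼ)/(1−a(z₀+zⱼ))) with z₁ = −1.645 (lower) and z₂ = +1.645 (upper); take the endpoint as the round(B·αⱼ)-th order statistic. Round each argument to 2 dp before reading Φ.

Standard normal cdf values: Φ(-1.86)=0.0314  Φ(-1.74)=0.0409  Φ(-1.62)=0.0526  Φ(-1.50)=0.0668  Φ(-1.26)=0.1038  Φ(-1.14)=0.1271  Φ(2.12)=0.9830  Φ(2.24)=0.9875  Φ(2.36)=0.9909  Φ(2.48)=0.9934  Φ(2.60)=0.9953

(2.788, 3.794)

Lower: z₀ + z₁ = 0.126 + (-1.645) = -1.519; 1 − a(z₀+z₁) = 1 − (0.064)(-1.519) = 1.0972; argument = 0.126 + (-1.519)/1.0972 = -1.2584 → -1.26.
α₁ = Φ(-1.26) = 0.1038; rank = round(1000 × 0.1038) = 104; θ*₍104₎ = 2.788.
Upper: z₀ + z₂ = 1.771; 1 − a(z₀+z₂) = 0.8867; argument = 2.1234 → 2.12; α₂ = 0.9830; rank = 983; θ*₍983₎ = 3.794.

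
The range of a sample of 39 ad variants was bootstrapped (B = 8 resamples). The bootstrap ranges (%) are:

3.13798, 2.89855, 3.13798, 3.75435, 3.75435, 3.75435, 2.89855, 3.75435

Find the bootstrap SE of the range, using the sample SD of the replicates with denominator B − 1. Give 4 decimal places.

SE* = 0.4037

Bootstrap SE is the standard deviation of the 8 replicate ranges.
Mean of replicates: (3.13798 + 2.89855 + 3.13798 + 3.75435 + 3.75435 + 3.75435 + 2.89855 + 3.75435) / 8 = 27.090460 / 8 = 3.386308
Sum of squared deviations: (−0.248327)² + (−0.487757)² + (−0.248327)² + (+0.368043)² + (+0.368043)² + (+0.368043)² + (−0.487757)² + (+0.368043)² = 1.140969
Variance = 1.140969 / 7 = 0.162996
SE* = √0.162996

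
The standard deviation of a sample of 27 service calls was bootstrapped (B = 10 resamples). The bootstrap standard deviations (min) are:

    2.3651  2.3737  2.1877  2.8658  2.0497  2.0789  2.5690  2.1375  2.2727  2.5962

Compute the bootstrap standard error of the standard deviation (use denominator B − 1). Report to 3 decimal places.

SE* = 0.262

Bootstrap SE is the standard deviation of the 10 replicate standard deviations.
Mean of replicates: (2.3651 + 2.3737 + 2.1877 + 2.8658 + 2.0497 + 2.0789 + 2.5690 + 2.1375 + 2.2727 + 2.5962) / 10 = 23.49630 / 10 = 2.34963
Sum of squared deviations: (+0.01547)² + (+0.02407)² + (−0.16193)² + (+0.51617)² + (−0.29993)² + (−0.27073)² + (+0.21937)² + (−0.21213)² + (−0.07693)² + (+0.24657)² = 0.61656
Variance = 0.61656 / 9 = 0.06851
SE* = √0.06851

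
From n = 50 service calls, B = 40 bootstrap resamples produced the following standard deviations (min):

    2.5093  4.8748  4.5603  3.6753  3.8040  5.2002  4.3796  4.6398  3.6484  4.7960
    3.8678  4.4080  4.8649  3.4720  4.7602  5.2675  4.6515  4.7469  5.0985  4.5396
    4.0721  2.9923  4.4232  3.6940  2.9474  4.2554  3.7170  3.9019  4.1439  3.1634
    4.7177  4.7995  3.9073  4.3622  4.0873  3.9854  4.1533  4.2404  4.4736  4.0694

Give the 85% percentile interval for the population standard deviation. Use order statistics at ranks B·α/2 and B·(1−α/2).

(2.9923, 4.8748)

Sorted replicates: 2.5093, 2.9474, 2.9923, 3.1634, 3.4720, 3.6484, 3.6753, 3.6940, 3.7170, 3.8040, 3.8678, 3.9019, 3.9073, 3.9854, 4.0694, 4.0721, 4.0873, 4.1439, 4.1533, 4.2404, 4.2554, 4.3622, 4.3796, 4.4080, 4.4232, 4.4736, 4.5396, 4.5603, 4.6398, 4.6515, 4.7177, 4.7469, 4.7602, 4.7960, 4.7995, 4.8649, 4.8748, 5.0985, 5.2002, 5.2675
α = 0.15; lower rank = 40 × 0.075 = 3; upper rank = 40 × 0.925 = 37.
The 3rd smallest replicate is 2.9923; the 37th is 4.8748.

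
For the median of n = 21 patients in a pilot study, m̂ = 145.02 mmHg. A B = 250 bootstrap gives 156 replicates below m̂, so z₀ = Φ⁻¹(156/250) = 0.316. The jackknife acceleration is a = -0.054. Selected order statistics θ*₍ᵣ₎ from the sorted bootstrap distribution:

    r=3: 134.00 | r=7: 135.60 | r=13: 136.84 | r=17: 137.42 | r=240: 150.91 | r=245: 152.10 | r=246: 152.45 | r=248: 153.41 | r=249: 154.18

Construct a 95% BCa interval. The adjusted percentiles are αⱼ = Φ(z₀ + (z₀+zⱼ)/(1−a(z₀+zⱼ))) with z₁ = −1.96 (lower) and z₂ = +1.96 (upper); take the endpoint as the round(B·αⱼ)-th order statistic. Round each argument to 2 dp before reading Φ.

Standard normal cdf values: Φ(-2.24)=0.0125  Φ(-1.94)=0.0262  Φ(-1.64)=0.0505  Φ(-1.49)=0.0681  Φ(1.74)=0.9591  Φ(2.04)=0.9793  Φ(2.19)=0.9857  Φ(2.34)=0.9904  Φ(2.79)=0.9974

Lower: z₀ + z₁ = 0.316 + (-1.960) = -1.644; 1 − a(z₀+z₁) = 1 − (-0.054)(-1.644) = 0.9112; argument = 0.316 + (-1.644)/0.9112 = -1.4882 → -1.49.
α₁ = Φ(-1.49) = 0.0681; rank = round(250 × 0.0681) = 17; θ*₍17₎ = 137.42.
Upper: z₀ + z₂ = 2.276; 1 − a(z₀+z₂) = 1.1229; argument = 2.3429 → 2.34; α₂ = 0.9904; rank = 248; θ*₍248₎ = 153.41.

(137.42, 153.41)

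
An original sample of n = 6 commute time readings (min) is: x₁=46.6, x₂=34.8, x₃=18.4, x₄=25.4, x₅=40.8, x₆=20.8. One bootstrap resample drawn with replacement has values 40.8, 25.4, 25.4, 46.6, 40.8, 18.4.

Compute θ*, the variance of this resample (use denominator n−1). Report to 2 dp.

θ* = 127.05

Mean = 32.9000; sum of squared deviations = 635.2600
s² = 635.2600 / 5 = 127.0520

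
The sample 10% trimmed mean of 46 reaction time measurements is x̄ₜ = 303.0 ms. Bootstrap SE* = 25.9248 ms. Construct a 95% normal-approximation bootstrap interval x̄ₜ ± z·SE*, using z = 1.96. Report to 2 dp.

Margin = 1.96 × 25.9248 = 50.813
Interval: 303.0 ± 50.813

(252.19, 353.81)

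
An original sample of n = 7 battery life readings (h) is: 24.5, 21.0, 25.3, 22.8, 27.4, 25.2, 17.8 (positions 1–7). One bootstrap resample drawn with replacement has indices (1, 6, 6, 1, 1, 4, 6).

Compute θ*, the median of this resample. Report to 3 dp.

Resample values: 24.5, 25.2, 25.2, 24.5, 24.5, 22.8, 25.2.
Sorted: 22.8, 24.5, 24.5, 24.5, 25.2, 25.2, 25.2
Median = middle value = 24.500

θ* = 24.500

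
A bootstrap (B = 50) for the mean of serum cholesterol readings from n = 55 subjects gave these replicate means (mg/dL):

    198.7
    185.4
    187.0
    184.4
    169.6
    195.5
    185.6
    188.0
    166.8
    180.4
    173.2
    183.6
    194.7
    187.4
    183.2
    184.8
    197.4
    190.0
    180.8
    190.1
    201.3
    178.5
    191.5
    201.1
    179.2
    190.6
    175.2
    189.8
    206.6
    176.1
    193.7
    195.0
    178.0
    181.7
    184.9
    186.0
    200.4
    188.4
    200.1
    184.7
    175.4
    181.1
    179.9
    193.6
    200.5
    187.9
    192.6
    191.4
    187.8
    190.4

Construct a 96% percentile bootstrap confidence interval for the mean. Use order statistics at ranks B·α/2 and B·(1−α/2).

(166.8, 201.3)

Sorted replicates: 166.8, 169.6, 173.2, 175.2, 175.4, 176.1, 178.0, 178.5, 179.2, 179.9, 180.4, 180.8, 181.1, 181.7, 183.2, 183.6, 184.4, 184.7, 184.8, 184.9, 185.4, 185.6, 186.0, 187.0, 187.4, 187.8, 187.9, 188.0, 188.4, 189.8, 190.0, 190.1, 190.4, 190.6, 191.4, 191.5, 192.6, 193.6, 193.7, 194.7, 195.0, 195.5, 197.4, 198.7, 200.1, 200.4, 200.5, 201.1, 201.3, 206.6
α = 0.04; lower rank = 50 × 0.020 = 1; upper rank = 50 × 0.980 = 49.
The 1st smallest replicate is 166.8; the 49th is 201.3.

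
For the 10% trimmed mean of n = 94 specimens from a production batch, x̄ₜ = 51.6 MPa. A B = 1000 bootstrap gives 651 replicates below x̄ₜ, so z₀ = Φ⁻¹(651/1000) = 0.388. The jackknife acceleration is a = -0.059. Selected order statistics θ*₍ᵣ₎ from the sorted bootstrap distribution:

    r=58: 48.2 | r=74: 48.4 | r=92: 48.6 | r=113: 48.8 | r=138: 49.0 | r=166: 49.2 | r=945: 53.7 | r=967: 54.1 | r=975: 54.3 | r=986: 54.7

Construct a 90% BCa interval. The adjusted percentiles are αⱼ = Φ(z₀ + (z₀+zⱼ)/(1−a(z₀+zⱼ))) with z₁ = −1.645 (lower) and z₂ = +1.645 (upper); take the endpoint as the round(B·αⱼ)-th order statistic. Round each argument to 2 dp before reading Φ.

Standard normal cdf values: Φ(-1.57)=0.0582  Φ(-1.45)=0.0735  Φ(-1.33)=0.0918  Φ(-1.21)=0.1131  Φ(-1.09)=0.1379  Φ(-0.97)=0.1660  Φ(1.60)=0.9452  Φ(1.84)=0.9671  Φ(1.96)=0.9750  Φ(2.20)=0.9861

Lower: z₀ + z₁ = 0.388 + (-1.645) = -1.257; 1 − a(z₀+z₁) = 1 − (-0.059)(-1.257) = 0.9258; argument = 0.388 + (-1.257)/0.9258 = -0.9697 → -0.97.
α₁ = Φ(-0.97) = 0.1660; rank = round(1000 × 0.1660) = 166; θ*₍166₎ = 49.2.
Upper: z₀ + z₂ = 2.033; 1 − a(z₀+z₂) = 1.1199; argument = 2.2033 → 2.20; α₂ = 0.9861; rank = 986; θ*₍986₎ = 54.7.

(49.2, 54.7)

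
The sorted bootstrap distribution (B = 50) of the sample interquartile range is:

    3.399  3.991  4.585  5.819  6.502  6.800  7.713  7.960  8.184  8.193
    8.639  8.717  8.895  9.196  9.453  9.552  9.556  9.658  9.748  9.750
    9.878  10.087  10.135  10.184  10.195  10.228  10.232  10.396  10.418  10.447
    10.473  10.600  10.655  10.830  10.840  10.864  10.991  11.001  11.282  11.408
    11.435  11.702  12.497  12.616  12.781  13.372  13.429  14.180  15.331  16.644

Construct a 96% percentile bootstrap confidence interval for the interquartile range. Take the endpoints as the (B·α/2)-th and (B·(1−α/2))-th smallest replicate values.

α = 0.04; lower rank = 50 × 0.020 = 1; upper rank = 50 × 0.980 = 49.
The 1st smallest replicate is 3.399; the 49th is 15.331.

(3.399, 15.331)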